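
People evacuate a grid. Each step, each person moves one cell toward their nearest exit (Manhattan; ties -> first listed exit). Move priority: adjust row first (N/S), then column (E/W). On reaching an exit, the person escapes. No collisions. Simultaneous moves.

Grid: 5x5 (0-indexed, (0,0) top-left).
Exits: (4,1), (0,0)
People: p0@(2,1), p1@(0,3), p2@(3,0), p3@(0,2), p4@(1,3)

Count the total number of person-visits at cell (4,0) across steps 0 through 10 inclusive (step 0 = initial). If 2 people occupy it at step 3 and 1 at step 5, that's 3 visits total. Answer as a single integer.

Answer: 1

Derivation:
Step 0: p0@(2,1) p1@(0,3) p2@(3,0) p3@(0,2) p4@(1,3) -> at (4,0): 0 [-], cum=0
Step 1: p0@(3,1) p1@(0,2) p2@(4,0) p3@(0,1) p4@(0,3) -> at (4,0): 1 [p2], cum=1
Step 2: p0@ESC p1@(0,1) p2@ESC p3@ESC p4@(0,2) -> at (4,0): 0 [-], cum=1
Step 3: p0@ESC p1@ESC p2@ESC p3@ESC p4@(0,1) -> at (4,0): 0 [-], cum=1
Step 4: p0@ESC p1@ESC p2@ESC p3@ESC p4@ESC -> at (4,0): 0 [-], cum=1
Total visits = 1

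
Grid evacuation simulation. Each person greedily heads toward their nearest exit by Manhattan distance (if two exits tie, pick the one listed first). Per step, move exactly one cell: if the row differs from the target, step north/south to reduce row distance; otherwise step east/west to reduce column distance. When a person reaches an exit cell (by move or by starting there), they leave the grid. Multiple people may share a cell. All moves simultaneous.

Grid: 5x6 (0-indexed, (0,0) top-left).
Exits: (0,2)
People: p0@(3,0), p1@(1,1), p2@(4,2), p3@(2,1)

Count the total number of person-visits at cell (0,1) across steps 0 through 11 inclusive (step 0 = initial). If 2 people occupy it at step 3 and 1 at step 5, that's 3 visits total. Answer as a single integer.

Answer: 3

Derivation:
Step 0: p0@(3,0) p1@(1,1) p2@(4,2) p3@(2,1) -> at (0,1): 0 [-], cum=0
Step 1: p0@(2,0) p1@(0,1) p2@(3,2) p3@(1,1) -> at (0,1): 1 [p1], cum=1
Step 2: p0@(1,0) p1@ESC p2@(2,2) p3@(0,1) -> at (0,1): 1 [p3], cum=2
Step 3: p0@(0,0) p1@ESC p2@(1,2) p3@ESC -> at (0,1): 0 [-], cum=2
Step 4: p0@(0,1) p1@ESC p2@ESC p3@ESC -> at (0,1): 1 [p0], cum=3
Step 5: p0@ESC p1@ESC p2@ESC p3@ESC -> at (0,1): 0 [-], cum=3
Total visits = 3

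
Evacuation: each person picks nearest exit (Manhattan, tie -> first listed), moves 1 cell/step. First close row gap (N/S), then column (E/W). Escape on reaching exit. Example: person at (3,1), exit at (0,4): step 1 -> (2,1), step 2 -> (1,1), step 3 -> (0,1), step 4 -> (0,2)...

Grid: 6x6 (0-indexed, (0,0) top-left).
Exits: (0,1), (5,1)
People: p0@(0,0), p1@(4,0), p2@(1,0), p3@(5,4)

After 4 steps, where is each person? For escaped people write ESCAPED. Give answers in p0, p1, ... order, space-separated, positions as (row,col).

Step 1: p0:(0,0)->(0,1)->EXIT | p1:(4,0)->(5,0) | p2:(1,0)->(0,0) | p3:(5,4)->(5,3)
Step 2: p0:escaped | p1:(5,0)->(5,1)->EXIT | p2:(0,0)->(0,1)->EXIT | p3:(5,3)->(5,2)
Step 3: p0:escaped | p1:escaped | p2:escaped | p3:(5,2)->(5,1)->EXIT

ESCAPED ESCAPED ESCAPED ESCAPED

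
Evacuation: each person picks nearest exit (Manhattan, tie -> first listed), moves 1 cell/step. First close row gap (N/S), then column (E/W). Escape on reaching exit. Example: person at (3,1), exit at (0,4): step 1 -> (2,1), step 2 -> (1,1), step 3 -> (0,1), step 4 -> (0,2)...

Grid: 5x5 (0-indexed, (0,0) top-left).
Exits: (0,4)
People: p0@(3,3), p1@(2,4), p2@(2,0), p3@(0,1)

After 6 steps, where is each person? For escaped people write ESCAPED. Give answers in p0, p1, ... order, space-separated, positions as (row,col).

Step 1: p0:(3,3)->(2,3) | p1:(2,4)->(1,4) | p2:(2,0)->(1,0) | p3:(0,1)->(0,2)
Step 2: p0:(2,3)->(1,3) | p1:(1,4)->(0,4)->EXIT | p2:(1,0)->(0,0) | p3:(0,2)->(0,3)
Step 3: p0:(1,3)->(0,3) | p1:escaped | p2:(0,0)->(0,1) | p3:(0,3)->(0,4)->EXIT
Step 4: p0:(0,3)->(0,4)->EXIT | p1:escaped | p2:(0,1)->(0,2) | p3:escaped
Step 5: p0:escaped | p1:escaped | p2:(0,2)->(0,3) | p3:escaped
Step 6: p0:escaped | p1:escaped | p2:(0,3)->(0,4)->EXIT | p3:escaped

ESCAPED ESCAPED ESCAPED ESCAPED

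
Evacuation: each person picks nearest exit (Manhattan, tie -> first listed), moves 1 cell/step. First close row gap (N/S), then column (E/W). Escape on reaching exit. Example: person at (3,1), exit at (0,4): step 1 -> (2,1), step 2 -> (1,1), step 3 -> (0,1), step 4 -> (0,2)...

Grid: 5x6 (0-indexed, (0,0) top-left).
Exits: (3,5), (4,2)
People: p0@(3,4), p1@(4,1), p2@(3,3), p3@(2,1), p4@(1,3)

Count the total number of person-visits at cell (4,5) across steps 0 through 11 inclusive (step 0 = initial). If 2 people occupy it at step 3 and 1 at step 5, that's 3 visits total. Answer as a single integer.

Step 0: p0@(3,4) p1@(4,1) p2@(3,3) p3@(2,1) p4@(1,3) -> at (4,5): 0 [-], cum=0
Step 1: p0@ESC p1@ESC p2@(3,4) p3@(3,1) p4@(2,3) -> at (4,5): 0 [-], cum=0
Step 2: p0@ESC p1@ESC p2@ESC p3@(4,1) p4@(3,3) -> at (4,5): 0 [-], cum=0
Step 3: p0@ESC p1@ESC p2@ESC p3@ESC p4@(3,4) -> at (4,5): 0 [-], cum=0
Step 4: p0@ESC p1@ESC p2@ESC p3@ESC p4@ESC -> at (4,5): 0 [-], cum=0
Total visits = 0

Answer: 0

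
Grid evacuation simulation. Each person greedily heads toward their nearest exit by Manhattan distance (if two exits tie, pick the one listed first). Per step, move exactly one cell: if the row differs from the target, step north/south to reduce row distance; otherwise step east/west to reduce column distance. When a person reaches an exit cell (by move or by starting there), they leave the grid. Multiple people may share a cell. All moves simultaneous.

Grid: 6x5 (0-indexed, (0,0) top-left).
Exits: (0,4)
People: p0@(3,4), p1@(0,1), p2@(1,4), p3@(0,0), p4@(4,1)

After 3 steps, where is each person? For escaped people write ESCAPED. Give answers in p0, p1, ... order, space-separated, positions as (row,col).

Step 1: p0:(3,4)->(2,4) | p1:(0,1)->(0,2) | p2:(1,4)->(0,4)->EXIT | p3:(0,0)->(0,1) | p4:(4,1)->(3,1)
Step 2: p0:(2,4)->(1,4) | p1:(0,2)->(0,3) | p2:escaped | p3:(0,1)->(0,2) | p4:(3,1)->(2,1)
Step 3: p0:(1,4)->(0,4)->EXIT | p1:(0,3)->(0,4)->EXIT | p2:escaped | p3:(0,2)->(0,3) | p4:(2,1)->(1,1)

ESCAPED ESCAPED ESCAPED (0,3) (1,1)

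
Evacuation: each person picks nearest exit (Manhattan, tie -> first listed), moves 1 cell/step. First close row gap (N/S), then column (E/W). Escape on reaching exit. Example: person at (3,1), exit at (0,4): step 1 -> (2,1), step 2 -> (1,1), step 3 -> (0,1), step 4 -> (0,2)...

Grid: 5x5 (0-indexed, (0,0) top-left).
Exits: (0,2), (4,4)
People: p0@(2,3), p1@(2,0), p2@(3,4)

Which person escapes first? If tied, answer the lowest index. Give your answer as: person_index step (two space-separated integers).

Step 1: p0:(2,3)->(1,3) | p1:(2,0)->(1,0) | p2:(3,4)->(4,4)->EXIT
Step 2: p0:(1,3)->(0,3) | p1:(1,0)->(0,0) | p2:escaped
Step 3: p0:(0,3)->(0,2)->EXIT | p1:(0,0)->(0,1) | p2:escaped
Step 4: p0:escaped | p1:(0,1)->(0,2)->EXIT | p2:escaped
Exit steps: [3, 4, 1]
First to escape: p2 at step 1

Answer: 2 1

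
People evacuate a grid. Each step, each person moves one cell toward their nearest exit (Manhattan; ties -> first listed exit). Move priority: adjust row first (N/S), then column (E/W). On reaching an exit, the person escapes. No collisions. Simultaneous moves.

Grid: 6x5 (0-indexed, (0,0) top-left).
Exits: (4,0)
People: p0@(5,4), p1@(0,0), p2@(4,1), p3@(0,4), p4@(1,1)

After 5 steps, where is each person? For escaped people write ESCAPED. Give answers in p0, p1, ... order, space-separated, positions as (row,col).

Step 1: p0:(5,4)->(4,4) | p1:(0,0)->(1,0) | p2:(4,1)->(4,0)->EXIT | p3:(0,4)->(1,4) | p4:(1,1)->(2,1)
Step 2: p0:(4,4)->(4,3) | p1:(1,0)->(2,0) | p2:escaped | p3:(1,4)->(2,4) | p4:(2,1)->(3,1)
Step 3: p0:(4,3)->(4,2) | p1:(2,0)->(3,0) | p2:escaped | p3:(2,4)->(3,4) | p4:(3,1)->(4,1)
Step 4: p0:(4,2)->(4,1) | p1:(3,0)->(4,0)->EXIT | p2:escaped | p3:(3,4)->(4,4) | p4:(4,1)->(4,0)->EXIT
Step 5: p0:(4,1)->(4,0)->EXIT | p1:escaped | p2:escaped | p3:(4,4)->(4,3) | p4:escaped

ESCAPED ESCAPED ESCAPED (4,3) ESCAPED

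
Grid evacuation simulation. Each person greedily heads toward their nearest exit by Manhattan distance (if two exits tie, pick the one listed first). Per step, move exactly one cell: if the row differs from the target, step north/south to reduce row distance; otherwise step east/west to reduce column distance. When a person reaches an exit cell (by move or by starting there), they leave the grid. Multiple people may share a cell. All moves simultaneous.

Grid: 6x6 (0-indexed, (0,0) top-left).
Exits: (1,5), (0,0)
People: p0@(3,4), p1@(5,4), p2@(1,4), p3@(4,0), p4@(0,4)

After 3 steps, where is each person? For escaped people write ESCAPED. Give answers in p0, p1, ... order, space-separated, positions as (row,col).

Step 1: p0:(3,4)->(2,4) | p1:(5,4)->(4,4) | p2:(1,4)->(1,5)->EXIT | p3:(4,0)->(3,0) | p4:(0,4)->(1,4)
Step 2: p0:(2,4)->(1,4) | p1:(4,4)->(3,4) | p2:escaped | p3:(3,0)->(2,0) | p4:(1,4)->(1,5)->EXIT
Step 3: p0:(1,4)->(1,5)->EXIT | p1:(3,4)->(2,4) | p2:escaped | p3:(2,0)->(1,0) | p4:escaped

ESCAPED (2,4) ESCAPED (1,0) ESCAPED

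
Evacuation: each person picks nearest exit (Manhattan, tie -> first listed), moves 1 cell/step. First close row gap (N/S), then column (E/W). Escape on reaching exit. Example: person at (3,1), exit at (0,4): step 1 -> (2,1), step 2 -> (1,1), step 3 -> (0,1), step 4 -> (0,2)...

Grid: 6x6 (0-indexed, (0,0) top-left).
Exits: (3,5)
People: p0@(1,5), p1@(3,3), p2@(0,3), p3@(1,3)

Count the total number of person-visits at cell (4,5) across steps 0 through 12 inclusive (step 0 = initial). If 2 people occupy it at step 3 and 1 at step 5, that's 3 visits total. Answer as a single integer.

Step 0: p0@(1,5) p1@(3,3) p2@(0,3) p3@(1,3) -> at (4,5): 0 [-], cum=0
Step 1: p0@(2,5) p1@(3,4) p2@(1,3) p3@(2,3) -> at (4,5): 0 [-], cum=0
Step 2: p0@ESC p1@ESC p2@(2,3) p3@(3,3) -> at (4,5): 0 [-], cum=0
Step 3: p0@ESC p1@ESC p2@(3,3) p3@(3,4) -> at (4,5): 0 [-], cum=0
Step 4: p0@ESC p1@ESC p2@(3,4) p3@ESC -> at (4,5): 0 [-], cum=0
Step 5: p0@ESC p1@ESC p2@ESC p3@ESC -> at (4,5): 0 [-], cum=0
Total visits = 0

Answer: 0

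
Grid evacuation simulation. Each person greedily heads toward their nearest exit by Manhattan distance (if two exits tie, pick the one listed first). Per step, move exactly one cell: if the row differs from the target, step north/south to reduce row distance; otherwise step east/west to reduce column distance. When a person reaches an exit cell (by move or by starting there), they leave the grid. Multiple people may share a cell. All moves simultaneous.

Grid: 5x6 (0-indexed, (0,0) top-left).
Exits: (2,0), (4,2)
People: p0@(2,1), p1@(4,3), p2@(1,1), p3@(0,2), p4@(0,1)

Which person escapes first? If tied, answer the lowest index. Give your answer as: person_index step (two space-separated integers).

Step 1: p0:(2,1)->(2,0)->EXIT | p1:(4,3)->(4,2)->EXIT | p2:(1,1)->(2,1) | p3:(0,2)->(1,2) | p4:(0,1)->(1,1)
Step 2: p0:escaped | p1:escaped | p2:(2,1)->(2,0)->EXIT | p3:(1,2)->(2,2) | p4:(1,1)->(2,1)
Step 3: p0:escaped | p1:escaped | p2:escaped | p3:(2,2)->(2,1) | p4:(2,1)->(2,0)->EXIT
Step 4: p0:escaped | p1:escaped | p2:escaped | p3:(2,1)->(2,0)->EXIT | p4:escaped
Exit steps: [1, 1, 2, 4, 3]
First to escape: p0 at step 1

Answer: 0 1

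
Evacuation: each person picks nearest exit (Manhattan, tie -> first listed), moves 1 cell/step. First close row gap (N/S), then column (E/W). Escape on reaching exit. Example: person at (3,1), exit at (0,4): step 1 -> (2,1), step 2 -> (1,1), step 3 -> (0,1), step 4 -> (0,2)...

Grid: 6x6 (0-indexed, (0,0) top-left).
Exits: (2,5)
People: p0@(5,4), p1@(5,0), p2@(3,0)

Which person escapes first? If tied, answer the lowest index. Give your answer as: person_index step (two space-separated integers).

Step 1: p0:(5,4)->(4,4) | p1:(5,0)->(4,0) | p2:(3,0)->(2,0)
Step 2: p0:(4,4)->(3,4) | p1:(4,0)->(3,0) | p2:(2,0)->(2,1)
Step 3: p0:(3,4)->(2,4) | p1:(3,0)->(2,0) | p2:(2,1)->(2,2)
Step 4: p0:(2,4)->(2,5)->EXIT | p1:(2,0)->(2,1) | p2:(2,2)->(2,3)
Step 5: p0:escaped | p1:(2,1)->(2,2) | p2:(2,3)->(2,4)
Step 6: p0:escaped | p1:(2,2)->(2,3) | p2:(2,4)->(2,5)->EXIT
Step 7: p0:escaped | p1:(2,3)->(2,4) | p2:escaped
Step 8: p0:escaped | p1:(2,4)->(2,5)->EXIT | p2:escaped
Exit steps: [4, 8, 6]
First to escape: p0 at step 4

Answer: 0 4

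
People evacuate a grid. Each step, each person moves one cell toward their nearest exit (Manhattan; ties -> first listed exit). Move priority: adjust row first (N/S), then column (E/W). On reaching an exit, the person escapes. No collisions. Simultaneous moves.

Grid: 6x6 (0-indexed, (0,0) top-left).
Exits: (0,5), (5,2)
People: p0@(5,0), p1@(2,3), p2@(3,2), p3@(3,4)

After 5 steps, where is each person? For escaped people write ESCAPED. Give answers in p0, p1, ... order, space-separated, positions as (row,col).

Step 1: p0:(5,0)->(5,1) | p1:(2,3)->(1,3) | p2:(3,2)->(4,2) | p3:(3,4)->(2,4)
Step 2: p0:(5,1)->(5,2)->EXIT | p1:(1,3)->(0,3) | p2:(4,2)->(5,2)->EXIT | p3:(2,4)->(1,4)
Step 3: p0:escaped | p1:(0,3)->(0,4) | p2:escaped | p3:(1,4)->(0,4)
Step 4: p0:escaped | p1:(0,4)->(0,5)->EXIT | p2:escaped | p3:(0,4)->(0,5)->EXIT

ESCAPED ESCAPED ESCAPED ESCAPED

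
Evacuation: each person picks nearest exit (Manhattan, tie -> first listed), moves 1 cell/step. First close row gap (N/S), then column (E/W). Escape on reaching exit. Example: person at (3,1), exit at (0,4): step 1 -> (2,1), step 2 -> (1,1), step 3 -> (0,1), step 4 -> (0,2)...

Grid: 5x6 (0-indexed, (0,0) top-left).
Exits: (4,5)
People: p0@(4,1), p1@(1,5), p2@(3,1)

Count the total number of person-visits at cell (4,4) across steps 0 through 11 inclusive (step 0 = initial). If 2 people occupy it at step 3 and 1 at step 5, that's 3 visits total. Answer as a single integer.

Answer: 2

Derivation:
Step 0: p0@(4,1) p1@(1,5) p2@(3,1) -> at (4,4): 0 [-], cum=0
Step 1: p0@(4,2) p1@(2,5) p2@(4,1) -> at (4,4): 0 [-], cum=0
Step 2: p0@(4,3) p1@(3,5) p2@(4,2) -> at (4,4): 0 [-], cum=0
Step 3: p0@(4,4) p1@ESC p2@(4,3) -> at (4,4): 1 [p0], cum=1
Step 4: p0@ESC p1@ESC p2@(4,4) -> at (4,4): 1 [p2], cum=2
Step 5: p0@ESC p1@ESC p2@ESC -> at (4,4): 0 [-], cum=2
Total visits = 2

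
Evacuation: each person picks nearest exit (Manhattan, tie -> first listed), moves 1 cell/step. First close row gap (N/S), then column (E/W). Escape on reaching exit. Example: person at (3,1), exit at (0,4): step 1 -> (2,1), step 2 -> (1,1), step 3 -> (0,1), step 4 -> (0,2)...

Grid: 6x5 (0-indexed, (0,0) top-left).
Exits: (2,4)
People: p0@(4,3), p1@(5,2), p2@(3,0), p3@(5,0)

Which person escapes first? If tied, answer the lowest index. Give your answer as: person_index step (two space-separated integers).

Answer: 0 3

Derivation:
Step 1: p0:(4,3)->(3,3) | p1:(5,2)->(4,2) | p2:(3,0)->(2,0) | p3:(5,0)->(4,0)
Step 2: p0:(3,3)->(2,3) | p1:(4,2)->(3,2) | p2:(2,0)->(2,1) | p3:(4,0)->(3,0)
Step 3: p0:(2,3)->(2,4)->EXIT | p1:(3,2)->(2,2) | p2:(2,1)->(2,2) | p3:(3,0)->(2,0)
Step 4: p0:escaped | p1:(2,2)->(2,3) | p2:(2,2)->(2,3) | p3:(2,0)->(2,1)
Step 5: p0:escaped | p1:(2,3)->(2,4)->EXIT | p2:(2,3)->(2,4)->EXIT | p3:(2,1)->(2,2)
Step 6: p0:escaped | p1:escaped | p2:escaped | p3:(2,2)->(2,3)
Step 7: p0:escaped | p1:escaped | p2:escaped | p3:(2,3)->(2,4)->EXIT
Exit steps: [3, 5, 5, 7]
First to escape: p0 at step 3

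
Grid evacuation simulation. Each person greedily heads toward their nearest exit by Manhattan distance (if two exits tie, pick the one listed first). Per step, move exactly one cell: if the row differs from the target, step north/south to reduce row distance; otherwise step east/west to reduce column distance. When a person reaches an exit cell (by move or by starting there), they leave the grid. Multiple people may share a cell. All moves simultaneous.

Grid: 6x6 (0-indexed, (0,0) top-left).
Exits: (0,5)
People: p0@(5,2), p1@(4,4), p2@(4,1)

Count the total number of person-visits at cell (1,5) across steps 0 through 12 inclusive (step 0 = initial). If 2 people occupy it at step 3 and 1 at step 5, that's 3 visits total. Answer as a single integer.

Step 0: p0@(5,2) p1@(4,4) p2@(4,1) -> at (1,5): 0 [-], cum=0
Step 1: p0@(4,2) p1@(3,4) p2@(3,1) -> at (1,5): 0 [-], cum=0
Step 2: p0@(3,2) p1@(2,4) p2@(2,1) -> at (1,5): 0 [-], cum=0
Step 3: p0@(2,2) p1@(1,4) p2@(1,1) -> at (1,5): 0 [-], cum=0
Step 4: p0@(1,2) p1@(0,4) p2@(0,1) -> at (1,5): 0 [-], cum=0
Step 5: p0@(0,2) p1@ESC p2@(0,2) -> at (1,5): 0 [-], cum=0
Step 6: p0@(0,3) p1@ESC p2@(0,3) -> at (1,5): 0 [-], cum=0
Step 7: p0@(0,4) p1@ESC p2@(0,4) -> at (1,5): 0 [-], cum=0
Step 8: p0@ESC p1@ESC p2@ESC -> at (1,5): 0 [-], cum=0
Total visits = 0

Answer: 0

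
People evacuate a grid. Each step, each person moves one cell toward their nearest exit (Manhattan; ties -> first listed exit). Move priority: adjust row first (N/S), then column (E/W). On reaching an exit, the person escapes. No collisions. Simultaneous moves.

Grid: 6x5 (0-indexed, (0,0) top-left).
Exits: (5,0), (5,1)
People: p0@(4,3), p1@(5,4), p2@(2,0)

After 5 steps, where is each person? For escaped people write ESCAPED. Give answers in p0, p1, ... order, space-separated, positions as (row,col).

Step 1: p0:(4,3)->(5,3) | p1:(5,4)->(5,3) | p2:(2,0)->(3,0)
Step 2: p0:(5,3)->(5,2) | p1:(5,3)->(5,2) | p2:(3,0)->(4,0)
Step 3: p0:(5,2)->(5,1)->EXIT | p1:(5,2)->(5,1)->EXIT | p2:(4,0)->(5,0)->EXIT

ESCAPED ESCAPED ESCAPED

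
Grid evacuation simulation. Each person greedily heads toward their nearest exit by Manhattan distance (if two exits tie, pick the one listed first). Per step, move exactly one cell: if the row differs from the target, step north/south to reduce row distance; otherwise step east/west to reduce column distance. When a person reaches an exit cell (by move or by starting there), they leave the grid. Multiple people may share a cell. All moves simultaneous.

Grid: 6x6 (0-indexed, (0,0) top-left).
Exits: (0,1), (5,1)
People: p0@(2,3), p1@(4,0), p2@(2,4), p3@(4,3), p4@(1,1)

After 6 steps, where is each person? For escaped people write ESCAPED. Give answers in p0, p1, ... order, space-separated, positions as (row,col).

Step 1: p0:(2,3)->(1,3) | p1:(4,0)->(5,0) | p2:(2,4)->(1,4) | p3:(4,3)->(5,3) | p4:(1,1)->(0,1)->EXIT
Step 2: p0:(1,3)->(0,3) | p1:(5,0)->(5,1)->EXIT | p2:(1,4)->(0,4) | p3:(5,3)->(5,2) | p4:escaped
Step 3: p0:(0,3)->(0,2) | p1:escaped | p2:(0,4)->(0,3) | p3:(5,2)->(5,1)->EXIT | p4:escaped
Step 4: p0:(0,2)->(0,1)->EXIT | p1:escaped | p2:(0,3)->(0,2) | p3:escaped | p4:escaped
Step 5: p0:escaped | p1:escaped | p2:(0,2)->(0,1)->EXIT | p3:escaped | p4:escaped

ESCAPED ESCAPED ESCAPED ESCAPED ESCAPED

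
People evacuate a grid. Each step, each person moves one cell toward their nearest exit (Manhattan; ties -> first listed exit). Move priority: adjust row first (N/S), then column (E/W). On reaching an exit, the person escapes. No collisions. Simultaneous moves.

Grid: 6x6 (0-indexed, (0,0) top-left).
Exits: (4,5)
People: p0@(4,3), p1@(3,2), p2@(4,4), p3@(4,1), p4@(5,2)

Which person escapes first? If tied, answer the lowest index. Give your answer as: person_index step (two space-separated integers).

Step 1: p0:(4,3)->(4,4) | p1:(3,2)->(4,2) | p2:(4,4)->(4,5)->EXIT | p3:(4,1)->(4,2) | p4:(5,2)->(4,2)
Step 2: p0:(4,4)->(4,5)->EXIT | p1:(4,2)->(4,3) | p2:escaped | p3:(4,2)->(4,3) | p4:(4,2)->(4,3)
Step 3: p0:escaped | p1:(4,3)->(4,4) | p2:escaped | p3:(4,3)->(4,4) | p4:(4,3)->(4,4)
Step 4: p0:escaped | p1:(4,4)->(4,5)->EXIT | p2:escaped | p3:(4,4)->(4,5)->EXIT | p4:(4,4)->(4,5)->EXIT
Exit steps: [2, 4, 1, 4, 4]
First to escape: p2 at step 1

Answer: 2 1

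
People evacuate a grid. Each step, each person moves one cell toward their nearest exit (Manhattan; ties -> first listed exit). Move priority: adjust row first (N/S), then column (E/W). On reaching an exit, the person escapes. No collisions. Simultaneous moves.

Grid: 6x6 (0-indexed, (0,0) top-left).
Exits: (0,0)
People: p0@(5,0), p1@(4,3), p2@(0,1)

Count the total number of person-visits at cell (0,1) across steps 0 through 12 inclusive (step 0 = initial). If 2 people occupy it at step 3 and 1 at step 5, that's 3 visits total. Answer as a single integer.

Answer: 2

Derivation:
Step 0: p0@(5,0) p1@(4,3) p2@(0,1) -> at (0,1): 1 [p2], cum=1
Step 1: p0@(4,0) p1@(3,3) p2@ESC -> at (0,1): 0 [-], cum=1
Step 2: p0@(3,0) p1@(2,3) p2@ESC -> at (0,1): 0 [-], cum=1
Step 3: p0@(2,0) p1@(1,3) p2@ESC -> at (0,1): 0 [-], cum=1
Step 4: p0@(1,0) p1@(0,3) p2@ESC -> at (0,1): 0 [-], cum=1
Step 5: p0@ESC p1@(0,2) p2@ESC -> at (0,1): 0 [-], cum=1
Step 6: p0@ESC p1@(0,1) p2@ESC -> at (0,1): 1 [p1], cum=2
Step 7: p0@ESC p1@ESC p2@ESC -> at (0,1): 0 [-], cum=2
Total visits = 2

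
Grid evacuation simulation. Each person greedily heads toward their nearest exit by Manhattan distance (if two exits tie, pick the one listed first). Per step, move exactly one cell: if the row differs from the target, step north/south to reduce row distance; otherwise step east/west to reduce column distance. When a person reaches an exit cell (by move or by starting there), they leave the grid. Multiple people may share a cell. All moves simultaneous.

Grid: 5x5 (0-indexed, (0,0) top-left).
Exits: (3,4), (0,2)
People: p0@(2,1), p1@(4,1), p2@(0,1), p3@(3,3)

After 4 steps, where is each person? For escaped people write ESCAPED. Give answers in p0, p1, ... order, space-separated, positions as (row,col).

Step 1: p0:(2,1)->(1,1) | p1:(4,1)->(3,1) | p2:(0,1)->(0,2)->EXIT | p3:(3,3)->(3,4)->EXIT
Step 2: p0:(1,1)->(0,1) | p1:(3,1)->(3,2) | p2:escaped | p3:escaped
Step 3: p0:(0,1)->(0,2)->EXIT | p1:(3,2)->(3,3) | p2:escaped | p3:escaped
Step 4: p0:escaped | p1:(3,3)->(3,4)->EXIT | p2:escaped | p3:escaped

ESCAPED ESCAPED ESCAPED ESCAPED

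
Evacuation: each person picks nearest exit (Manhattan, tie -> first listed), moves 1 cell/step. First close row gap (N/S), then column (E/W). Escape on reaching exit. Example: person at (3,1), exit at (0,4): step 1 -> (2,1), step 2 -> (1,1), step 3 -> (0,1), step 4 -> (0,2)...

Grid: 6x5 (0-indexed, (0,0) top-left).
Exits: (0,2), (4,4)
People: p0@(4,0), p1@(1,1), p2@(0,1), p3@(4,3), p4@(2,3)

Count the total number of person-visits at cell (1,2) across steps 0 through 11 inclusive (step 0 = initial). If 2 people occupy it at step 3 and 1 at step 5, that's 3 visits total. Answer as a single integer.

Answer: 0

Derivation:
Step 0: p0@(4,0) p1@(1,1) p2@(0,1) p3@(4,3) p4@(2,3) -> at (1,2): 0 [-], cum=0
Step 1: p0@(4,1) p1@(0,1) p2@ESC p3@ESC p4@(1,3) -> at (1,2): 0 [-], cum=0
Step 2: p0@(4,2) p1@ESC p2@ESC p3@ESC p4@(0,3) -> at (1,2): 0 [-], cum=0
Step 3: p0@(4,3) p1@ESC p2@ESC p3@ESC p4@ESC -> at (1,2): 0 [-], cum=0
Step 4: p0@ESC p1@ESC p2@ESC p3@ESC p4@ESC -> at (1,2): 0 [-], cum=0
Total visits = 0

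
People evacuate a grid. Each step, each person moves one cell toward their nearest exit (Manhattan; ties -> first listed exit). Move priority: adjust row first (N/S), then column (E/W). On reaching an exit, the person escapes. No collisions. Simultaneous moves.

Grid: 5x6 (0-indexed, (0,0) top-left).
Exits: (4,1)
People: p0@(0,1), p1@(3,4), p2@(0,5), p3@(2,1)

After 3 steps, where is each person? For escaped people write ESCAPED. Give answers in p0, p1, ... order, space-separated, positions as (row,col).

Step 1: p0:(0,1)->(1,1) | p1:(3,4)->(4,4) | p2:(0,5)->(1,5) | p3:(2,1)->(3,1)
Step 2: p0:(1,1)->(2,1) | p1:(4,4)->(4,3) | p2:(1,5)->(2,5) | p3:(3,1)->(4,1)->EXIT
Step 3: p0:(2,1)->(3,1) | p1:(4,3)->(4,2) | p2:(2,5)->(3,5) | p3:escaped

(3,1) (4,2) (3,5) ESCAPED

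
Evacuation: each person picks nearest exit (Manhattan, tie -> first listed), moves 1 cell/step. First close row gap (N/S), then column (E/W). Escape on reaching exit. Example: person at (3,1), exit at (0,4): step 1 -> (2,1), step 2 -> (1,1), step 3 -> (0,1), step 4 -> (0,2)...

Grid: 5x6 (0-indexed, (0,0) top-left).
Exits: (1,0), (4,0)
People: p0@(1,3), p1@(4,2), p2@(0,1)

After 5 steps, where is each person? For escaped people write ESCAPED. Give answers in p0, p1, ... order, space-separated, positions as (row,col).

Step 1: p0:(1,3)->(1,2) | p1:(4,2)->(4,1) | p2:(0,1)->(1,1)
Step 2: p0:(1,2)->(1,1) | p1:(4,1)->(4,0)->EXIT | p2:(1,1)->(1,0)->EXIT
Step 3: p0:(1,1)->(1,0)->EXIT | p1:escaped | p2:escaped

ESCAPED ESCAPED ESCAPED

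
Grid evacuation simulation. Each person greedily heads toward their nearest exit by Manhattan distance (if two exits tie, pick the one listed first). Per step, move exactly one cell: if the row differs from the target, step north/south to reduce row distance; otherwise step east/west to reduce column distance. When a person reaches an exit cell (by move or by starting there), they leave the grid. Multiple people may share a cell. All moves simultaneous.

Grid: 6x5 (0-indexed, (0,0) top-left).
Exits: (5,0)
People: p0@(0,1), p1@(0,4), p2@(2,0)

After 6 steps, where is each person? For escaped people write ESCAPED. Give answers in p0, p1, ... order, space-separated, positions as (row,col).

Step 1: p0:(0,1)->(1,1) | p1:(0,4)->(1,4) | p2:(2,0)->(3,0)
Step 2: p0:(1,1)->(2,1) | p1:(1,4)->(2,4) | p2:(3,0)->(4,0)
Step 3: p0:(2,1)->(3,1) | p1:(2,4)->(3,4) | p2:(4,0)->(5,0)->EXIT
Step 4: p0:(3,1)->(4,1) | p1:(3,4)->(4,4) | p2:escaped
Step 5: p0:(4,1)->(5,1) | p1:(4,4)->(5,4) | p2:escaped
Step 6: p0:(5,1)->(5,0)->EXIT | p1:(5,4)->(5,3) | p2:escaped

ESCAPED (5,3) ESCAPED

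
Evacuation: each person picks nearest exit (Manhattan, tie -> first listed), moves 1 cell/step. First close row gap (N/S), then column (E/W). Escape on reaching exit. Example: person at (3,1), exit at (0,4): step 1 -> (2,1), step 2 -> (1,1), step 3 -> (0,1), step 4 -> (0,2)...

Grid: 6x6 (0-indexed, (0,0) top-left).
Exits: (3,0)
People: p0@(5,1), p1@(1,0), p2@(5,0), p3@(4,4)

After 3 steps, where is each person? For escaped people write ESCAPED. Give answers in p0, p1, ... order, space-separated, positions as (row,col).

Step 1: p0:(5,1)->(4,1) | p1:(1,0)->(2,0) | p2:(5,0)->(4,0) | p3:(4,4)->(3,4)
Step 2: p0:(4,1)->(3,1) | p1:(2,0)->(3,0)->EXIT | p2:(4,0)->(3,0)->EXIT | p3:(3,4)->(3,3)
Step 3: p0:(3,1)->(3,0)->EXIT | p1:escaped | p2:escaped | p3:(3,3)->(3,2)

ESCAPED ESCAPED ESCAPED (3,2)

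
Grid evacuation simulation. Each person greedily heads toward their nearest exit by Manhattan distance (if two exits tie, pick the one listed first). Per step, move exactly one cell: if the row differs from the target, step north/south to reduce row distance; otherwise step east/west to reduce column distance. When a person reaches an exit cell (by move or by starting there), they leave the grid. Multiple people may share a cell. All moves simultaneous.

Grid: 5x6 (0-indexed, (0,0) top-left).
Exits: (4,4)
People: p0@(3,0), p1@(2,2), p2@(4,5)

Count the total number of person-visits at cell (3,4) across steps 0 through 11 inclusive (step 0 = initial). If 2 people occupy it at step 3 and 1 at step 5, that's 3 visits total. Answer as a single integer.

Step 0: p0@(3,0) p1@(2,2) p2@(4,5) -> at (3,4): 0 [-], cum=0
Step 1: p0@(4,0) p1@(3,2) p2@ESC -> at (3,4): 0 [-], cum=0
Step 2: p0@(4,1) p1@(4,2) p2@ESC -> at (3,4): 0 [-], cum=0
Step 3: p0@(4,2) p1@(4,3) p2@ESC -> at (3,4): 0 [-], cum=0
Step 4: p0@(4,3) p1@ESC p2@ESC -> at (3,4): 0 [-], cum=0
Step 5: p0@ESC p1@ESC p2@ESC -> at (3,4): 0 [-], cum=0
Total visits = 0

Answer: 0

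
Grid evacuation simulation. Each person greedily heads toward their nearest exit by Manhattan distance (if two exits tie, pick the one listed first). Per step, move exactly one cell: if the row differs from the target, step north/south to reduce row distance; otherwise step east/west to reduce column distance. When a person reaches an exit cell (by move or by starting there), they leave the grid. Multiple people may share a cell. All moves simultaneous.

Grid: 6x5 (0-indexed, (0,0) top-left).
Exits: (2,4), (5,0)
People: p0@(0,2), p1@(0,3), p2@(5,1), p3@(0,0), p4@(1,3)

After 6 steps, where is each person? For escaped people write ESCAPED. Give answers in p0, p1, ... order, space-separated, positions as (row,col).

Step 1: p0:(0,2)->(1,2) | p1:(0,3)->(1,3) | p2:(5,1)->(5,0)->EXIT | p3:(0,0)->(1,0) | p4:(1,3)->(2,3)
Step 2: p0:(1,2)->(2,2) | p1:(1,3)->(2,3) | p2:escaped | p3:(1,0)->(2,0) | p4:(2,3)->(2,4)->EXIT
Step 3: p0:(2,2)->(2,3) | p1:(2,3)->(2,4)->EXIT | p2:escaped | p3:(2,0)->(3,0) | p4:escaped
Step 4: p0:(2,3)->(2,4)->EXIT | p1:escaped | p2:escaped | p3:(3,0)->(4,0) | p4:escaped
Step 5: p0:escaped | p1:escaped | p2:escaped | p3:(4,0)->(5,0)->EXIT | p4:escaped

ESCAPED ESCAPED ESCAPED ESCAPED ESCAPED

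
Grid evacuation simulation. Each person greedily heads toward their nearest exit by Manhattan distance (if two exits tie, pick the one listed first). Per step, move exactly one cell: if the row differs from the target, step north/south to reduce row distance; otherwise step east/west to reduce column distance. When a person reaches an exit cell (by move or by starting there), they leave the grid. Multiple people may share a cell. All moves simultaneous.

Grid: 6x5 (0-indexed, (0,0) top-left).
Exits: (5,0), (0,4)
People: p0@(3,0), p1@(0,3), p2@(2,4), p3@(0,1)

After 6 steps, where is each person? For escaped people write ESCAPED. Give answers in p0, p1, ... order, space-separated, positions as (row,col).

Step 1: p0:(3,0)->(4,0) | p1:(0,3)->(0,4)->EXIT | p2:(2,4)->(1,4) | p3:(0,1)->(0,2)
Step 2: p0:(4,0)->(5,0)->EXIT | p1:escaped | p2:(1,4)->(0,4)->EXIT | p3:(0,2)->(0,3)
Step 3: p0:escaped | p1:escaped | p2:escaped | p3:(0,3)->(0,4)->EXIT

ESCAPED ESCAPED ESCAPED ESCAPED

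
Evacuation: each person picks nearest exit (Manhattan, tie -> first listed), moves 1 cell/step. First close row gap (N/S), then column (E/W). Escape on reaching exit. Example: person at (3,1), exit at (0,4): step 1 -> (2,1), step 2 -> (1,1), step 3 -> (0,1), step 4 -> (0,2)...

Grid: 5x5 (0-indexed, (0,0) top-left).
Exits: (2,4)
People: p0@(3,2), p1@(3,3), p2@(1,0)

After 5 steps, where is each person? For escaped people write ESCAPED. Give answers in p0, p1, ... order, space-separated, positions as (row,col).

Step 1: p0:(3,2)->(2,2) | p1:(3,3)->(2,3) | p2:(1,0)->(2,0)
Step 2: p0:(2,2)->(2,3) | p1:(2,3)->(2,4)->EXIT | p2:(2,0)->(2,1)
Step 3: p0:(2,3)->(2,4)->EXIT | p1:escaped | p2:(2,1)->(2,2)
Step 4: p0:escaped | p1:escaped | p2:(2,2)->(2,3)
Step 5: p0:escaped | p1:escaped | p2:(2,3)->(2,4)->EXIT

ESCAPED ESCAPED ESCAPED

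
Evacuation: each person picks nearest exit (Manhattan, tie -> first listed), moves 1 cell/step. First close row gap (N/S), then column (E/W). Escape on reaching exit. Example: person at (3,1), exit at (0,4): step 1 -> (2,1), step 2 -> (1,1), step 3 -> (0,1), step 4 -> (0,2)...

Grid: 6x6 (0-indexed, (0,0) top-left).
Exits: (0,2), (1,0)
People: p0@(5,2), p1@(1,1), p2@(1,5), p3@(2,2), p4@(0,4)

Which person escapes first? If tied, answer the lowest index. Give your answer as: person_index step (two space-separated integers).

Answer: 1 1

Derivation:
Step 1: p0:(5,2)->(4,2) | p1:(1,1)->(1,0)->EXIT | p2:(1,5)->(0,5) | p3:(2,2)->(1,2) | p4:(0,4)->(0,3)
Step 2: p0:(4,2)->(3,2) | p1:escaped | p2:(0,5)->(0,4) | p3:(1,2)->(0,2)->EXIT | p4:(0,3)->(0,2)->EXIT
Step 3: p0:(3,2)->(2,2) | p1:escaped | p2:(0,4)->(0,3) | p3:escaped | p4:escaped
Step 4: p0:(2,2)->(1,2) | p1:escaped | p2:(0,3)->(0,2)->EXIT | p3:escaped | p4:escaped
Step 5: p0:(1,2)->(0,2)->EXIT | p1:escaped | p2:escaped | p3:escaped | p4:escaped
Exit steps: [5, 1, 4, 2, 2]
First to escape: p1 at step 1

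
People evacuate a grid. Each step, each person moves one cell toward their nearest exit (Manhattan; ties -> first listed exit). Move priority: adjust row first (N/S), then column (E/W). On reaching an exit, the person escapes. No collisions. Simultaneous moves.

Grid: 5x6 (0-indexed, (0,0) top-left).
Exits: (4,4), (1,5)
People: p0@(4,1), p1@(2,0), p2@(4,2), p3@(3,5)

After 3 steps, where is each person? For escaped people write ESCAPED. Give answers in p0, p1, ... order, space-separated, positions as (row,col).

Step 1: p0:(4,1)->(4,2) | p1:(2,0)->(3,0) | p2:(4,2)->(4,3) | p3:(3,5)->(4,5)
Step 2: p0:(4,2)->(4,3) | p1:(3,0)->(4,0) | p2:(4,3)->(4,4)->EXIT | p3:(4,5)->(4,4)->EXIT
Step 3: p0:(4,3)->(4,4)->EXIT | p1:(4,0)->(4,1) | p2:escaped | p3:escaped

ESCAPED (4,1) ESCAPED ESCAPED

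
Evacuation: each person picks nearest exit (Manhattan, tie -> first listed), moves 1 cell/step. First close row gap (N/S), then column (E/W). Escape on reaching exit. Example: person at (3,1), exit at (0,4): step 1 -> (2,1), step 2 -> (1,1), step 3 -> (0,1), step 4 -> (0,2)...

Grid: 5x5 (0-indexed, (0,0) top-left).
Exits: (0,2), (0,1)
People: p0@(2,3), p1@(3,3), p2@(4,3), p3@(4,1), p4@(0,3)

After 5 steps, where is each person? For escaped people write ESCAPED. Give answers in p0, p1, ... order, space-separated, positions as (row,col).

Step 1: p0:(2,3)->(1,3) | p1:(3,3)->(2,3) | p2:(4,3)->(3,3) | p3:(4,1)->(3,1) | p4:(0,3)->(0,2)->EXIT
Step 2: p0:(1,3)->(0,3) | p1:(2,3)->(1,3) | p2:(3,3)->(2,3) | p3:(3,1)->(2,1) | p4:escaped
Step 3: p0:(0,3)->(0,2)->EXIT | p1:(1,3)->(0,3) | p2:(2,3)->(1,3) | p3:(2,1)->(1,1) | p4:escaped
Step 4: p0:escaped | p1:(0,3)->(0,2)->EXIT | p2:(1,3)->(0,3) | p3:(1,1)->(0,1)->EXIT | p4:escaped
Step 5: p0:escaped | p1:escaped | p2:(0,3)->(0,2)->EXIT | p3:escaped | p4:escaped

ESCAPED ESCAPED ESCAPED ESCAPED ESCAPED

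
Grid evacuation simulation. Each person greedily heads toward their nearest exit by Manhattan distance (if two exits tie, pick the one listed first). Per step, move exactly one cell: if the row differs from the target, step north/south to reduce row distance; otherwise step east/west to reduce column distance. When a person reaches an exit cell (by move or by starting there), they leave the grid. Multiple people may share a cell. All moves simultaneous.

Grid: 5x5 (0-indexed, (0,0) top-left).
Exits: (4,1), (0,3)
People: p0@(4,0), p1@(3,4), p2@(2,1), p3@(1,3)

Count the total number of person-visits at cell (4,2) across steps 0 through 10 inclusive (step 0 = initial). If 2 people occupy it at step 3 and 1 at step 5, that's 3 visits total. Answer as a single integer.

Step 0: p0@(4,0) p1@(3,4) p2@(2,1) p3@(1,3) -> at (4,2): 0 [-], cum=0
Step 1: p0@ESC p1@(4,4) p2@(3,1) p3@ESC -> at (4,2): 0 [-], cum=0
Step 2: p0@ESC p1@(4,3) p2@ESC p3@ESC -> at (4,2): 0 [-], cum=0
Step 3: p0@ESC p1@(4,2) p2@ESC p3@ESC -> at (4,2): 1 [p1], cum=1
Step 4: p0@ESC p1@ESC p2@ESC p3@ESC -> at (4,2): 0 [-], cum=1
Total visits = 1

Answer: 1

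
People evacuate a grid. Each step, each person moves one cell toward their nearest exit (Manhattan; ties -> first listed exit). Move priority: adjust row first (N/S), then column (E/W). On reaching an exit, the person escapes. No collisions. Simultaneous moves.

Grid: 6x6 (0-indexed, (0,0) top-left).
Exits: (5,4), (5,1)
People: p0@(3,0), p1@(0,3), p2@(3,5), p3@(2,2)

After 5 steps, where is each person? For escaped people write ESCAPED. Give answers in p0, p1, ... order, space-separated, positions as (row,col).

Step 1: p0:(3,0)->(4,0) | p1:(0,3)->(1,3) | p2:(3,5)->(4,5) | p3:(2,2)->(3,2)
Step 2: p0:(4,0)->(5,0) | p1:(1,3)->(2,3) | p2:(4,5)->(5,5) | p3:(3,2)->(4,2)
Step 3: p0:(5,0)->(5,1)->EXIT | p1:(2,3)->(3,3) | p2:(5,5)->(5,4)->EXIT | p3:(4,2)->(5,2)
Step 4: p0:escaped | p1:(3,3)->(4,3) | p2:escaped | p3:(5,2)->(5,1)->EXIT
Step 5: p0:escaped | p1:(4,3)->(5,3) | p2:escaped | p3:escaped

ESCAPED (5,3) ESCAPED ESCAPED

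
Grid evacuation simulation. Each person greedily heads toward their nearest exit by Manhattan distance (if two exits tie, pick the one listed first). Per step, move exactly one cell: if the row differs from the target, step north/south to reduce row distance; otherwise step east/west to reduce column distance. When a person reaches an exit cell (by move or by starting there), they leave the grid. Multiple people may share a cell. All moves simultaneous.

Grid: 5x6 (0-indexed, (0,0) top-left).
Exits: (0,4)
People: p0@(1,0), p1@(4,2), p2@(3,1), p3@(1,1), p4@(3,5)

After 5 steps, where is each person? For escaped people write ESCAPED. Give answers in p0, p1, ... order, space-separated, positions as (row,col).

Step 1: p0:(1,0)->(0,0) | p1:(4,2)->(3,2) | p2:(3,1)->(2,1) | p3:(1,1)->(0,1) | p4:(3,5)->(2,5)
Step 2: p0:(0,0)->(0,1) | p1:(3,2)->(2,2) | p2:(2,1)->(1,1) | p3:(0,1)->(0,2) | p4:(2,5)->(1,5)
Step 3: p0:(0,1)->(0,2) | p1:(2,2)->(1,2) | p2:(1,1)->(0,1) | p3:(0,2)->(0,3) | p4:(1,5)->(0,5)
Step 4: p0:(0,2)->(0,3) | p1:(1,2)->(0,2) | p2:(0,1)->(0,2) | p3:(0,3)->(0,4)->EXIT | p4:(0,5)->(0,4)->EXIT
Step 5: p0:(0,3)->(0,4)->EXIT | p1:(0,2)->(0,3) | p2:(0,2)->(0,3) | p3:escaped | p4:escaped

ESCAPED (0,3) (0,3) ESCAPED ESCAPED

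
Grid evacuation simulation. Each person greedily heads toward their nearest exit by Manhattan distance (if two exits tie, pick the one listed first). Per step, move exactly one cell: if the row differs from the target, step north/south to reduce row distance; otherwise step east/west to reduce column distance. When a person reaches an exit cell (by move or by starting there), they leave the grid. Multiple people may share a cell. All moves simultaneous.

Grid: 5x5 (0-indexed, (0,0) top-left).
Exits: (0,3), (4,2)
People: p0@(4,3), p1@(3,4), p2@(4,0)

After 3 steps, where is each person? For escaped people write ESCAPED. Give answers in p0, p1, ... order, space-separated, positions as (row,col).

Step 1: p0:(4,3)->(4,2)->EXIT | p1:(3,4)->(4,4) | p2:(4,0)->(4,1)
Step 2: p0:escaped | p1:(4,4)->(4,3) | p2:(4,1)->(4,2)->EXIT
Step 3: p0:escaped | p1:(4,3)->(4,2)->EXIT | p2:escaped

ESCAPED ESCAPED ESCAPED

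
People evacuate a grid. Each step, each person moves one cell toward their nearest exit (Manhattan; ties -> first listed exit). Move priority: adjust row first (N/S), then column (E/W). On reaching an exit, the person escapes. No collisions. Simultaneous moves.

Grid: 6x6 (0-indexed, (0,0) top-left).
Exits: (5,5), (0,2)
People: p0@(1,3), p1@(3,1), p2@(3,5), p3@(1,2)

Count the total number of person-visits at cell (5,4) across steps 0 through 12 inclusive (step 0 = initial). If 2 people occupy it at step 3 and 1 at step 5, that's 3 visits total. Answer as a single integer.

Step 0: p0@(1,3) p1@(3,1) p2@(3,5) p3@(1,2) -> at (5,4): 0 [-], cum=0
Step 1: p0@(0,3) p1@(2,1) p2@(4,5) p3@ESC -> at (5,4): 0 [-], cum=0
Step 2: p0@ESC p1@(1,1) p2@ESC p3@ESC -> at (5,4): 0 [-], cum=0
Step 3: p0@ESC p1@(0,1) p2@ESC p3@ESC -> at (5,4): 0 [-], cum=0
Step 4: p0@ESC p1@ESC p2@ESC p3@ESC -> at (5,4): 0 [-], cum=0
Total visits = 0

Answer: 0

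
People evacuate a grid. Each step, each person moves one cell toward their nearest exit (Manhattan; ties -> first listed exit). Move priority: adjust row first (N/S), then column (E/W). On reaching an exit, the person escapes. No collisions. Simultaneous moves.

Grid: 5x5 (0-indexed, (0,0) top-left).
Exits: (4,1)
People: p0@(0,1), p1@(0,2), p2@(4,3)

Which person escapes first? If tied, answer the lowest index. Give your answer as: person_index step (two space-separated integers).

Step 1: p0:(0,1)->(1,1) | p1:(0,2)->(1,2) | p2:(4,3)->(4,2)
Step 2: p0:(1,1)->(2,1) | p1:(1,2)->(2,2) | p2:(4,2)->(4,1)->EXIT
Step 3: p0:(2,1)->(3,1) | p1:(2,2)->(3,2) | p2:escaped
Step 4: p0:(3,1)->(4,1)->EXIT | p1:(3,2)->(4,2) | p2:escaped
Step 5: p0:escaped | p1:(4,2)->(4,1)->EXIT | p2:escaped
Exit steps: [4, 5, 2]
First to escape: p2 at step 2

Answer: 2 2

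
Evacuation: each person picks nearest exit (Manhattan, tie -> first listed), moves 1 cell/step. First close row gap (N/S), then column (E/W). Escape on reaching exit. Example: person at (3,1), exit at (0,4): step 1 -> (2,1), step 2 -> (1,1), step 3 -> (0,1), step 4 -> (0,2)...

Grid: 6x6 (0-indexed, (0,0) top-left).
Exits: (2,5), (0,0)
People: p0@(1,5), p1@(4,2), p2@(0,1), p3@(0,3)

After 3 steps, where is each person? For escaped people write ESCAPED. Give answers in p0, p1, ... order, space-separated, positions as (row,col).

Step 1: p0:(1,5)->(2,5)->EXIT | p1:(4,2)->(3,2) | p2:(0,1)->(0,0)->EXIT | p3:(0,3)->(0,2)
Step 2: p0:escaped | p1:(3,2)->(2,2) | p2:escaped | p3:(0,2)->(0,1)
Step 3: p0:escaped | p1:(2,2)->(2,3) | p2:escaped | p3:(0,1)->(0,0)->EXIT

ESCAPED (2,3) ESCAPED ESCAPED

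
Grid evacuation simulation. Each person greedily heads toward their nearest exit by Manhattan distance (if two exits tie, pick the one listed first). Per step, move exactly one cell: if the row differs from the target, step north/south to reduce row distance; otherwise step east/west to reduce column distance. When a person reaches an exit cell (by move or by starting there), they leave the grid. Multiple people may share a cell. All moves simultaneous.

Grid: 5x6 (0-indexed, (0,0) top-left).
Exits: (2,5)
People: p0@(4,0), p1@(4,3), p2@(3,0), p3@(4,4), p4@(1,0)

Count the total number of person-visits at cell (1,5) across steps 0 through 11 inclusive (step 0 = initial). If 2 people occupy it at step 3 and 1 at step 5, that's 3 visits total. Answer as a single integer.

Step 0: p0@(4,0) p1@(4,3) p2@(3,0) p3@(4,4) p4@(1,0) -> at (1,5): 0 [-], cum=0
Step 1: p0@(3,0) p1@(3,3) p2@(2,0) p3@(3,4) p4@(2,0) -> at (1,5): 0 [-], cum=0
Step 2: p0@(2,0) p1@(2,3) p2@(2,1) p3@(2,4) p4@(2,1) -> at (1,5): 0 [-], cum=0
Step 3: p0@(2,1) p1@(2,4) p2@(2,2) p3@ESC p4@(2,2) -> at (1,5): 0 [-], cum=0
Step 4: p0@(2,2) p1@ESC p2@(2,3) p3@ESC p4@(2,3) -> at (1,5): 0 [-], cum=0
Step 5: p0@(2,3) p1@ESC p2@(2,4) p3@ESC p4@(2,4) -> at (1,5): 0 [-], cum=0
Step 6: p0@(2,4) p1@ESC p2@ESC p3@ESC p4@ESC -> at (1,5): 0 [-], cum=0
Step 7: p0@ESC p1@ESC p2@ESC p3@ESC p4@ESC -> at (1,5): 0 [-], cum=0
Total visits = 0

Answer: 0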